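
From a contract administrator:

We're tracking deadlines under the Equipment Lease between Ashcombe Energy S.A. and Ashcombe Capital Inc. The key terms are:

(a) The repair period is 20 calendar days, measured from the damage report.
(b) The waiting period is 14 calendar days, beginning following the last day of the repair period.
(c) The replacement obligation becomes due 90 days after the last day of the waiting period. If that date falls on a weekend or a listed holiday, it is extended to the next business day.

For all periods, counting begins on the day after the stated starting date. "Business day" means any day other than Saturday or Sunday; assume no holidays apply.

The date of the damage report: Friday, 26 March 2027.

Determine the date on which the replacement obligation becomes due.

28 July 2027

The last day of the repair period: 26 March 2027 + 20 days = 15 April 2027.
Adding 14 calendar days to 15 April 2027 gives 29 April 2027, which is the last day of the waiting period.
The date on which the replacement obligation becomes due: 29 April 2027 + 90 days = 28 July 2027. 28 July 2027 is a Wednesday, so no roll-forward applies.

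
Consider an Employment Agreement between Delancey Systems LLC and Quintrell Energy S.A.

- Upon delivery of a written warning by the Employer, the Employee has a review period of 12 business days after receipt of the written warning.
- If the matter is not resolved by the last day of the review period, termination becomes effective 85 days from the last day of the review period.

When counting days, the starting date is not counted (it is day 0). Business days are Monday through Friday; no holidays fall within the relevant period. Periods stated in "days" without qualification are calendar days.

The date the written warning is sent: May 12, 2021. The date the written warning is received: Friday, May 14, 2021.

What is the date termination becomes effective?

From Friday, May 14, 2021, 12 business days (May 17, May 18, May 19, May 20, …, May 28, May 31, Jun 1, skipping weekends) brings us to Tuesday, Jun 1, 2021, which is the last day of the review period.
The date termination becomes effective: Jun 1, 2021 + 85 days = Aug 25, 2021.

Aug 25, 2021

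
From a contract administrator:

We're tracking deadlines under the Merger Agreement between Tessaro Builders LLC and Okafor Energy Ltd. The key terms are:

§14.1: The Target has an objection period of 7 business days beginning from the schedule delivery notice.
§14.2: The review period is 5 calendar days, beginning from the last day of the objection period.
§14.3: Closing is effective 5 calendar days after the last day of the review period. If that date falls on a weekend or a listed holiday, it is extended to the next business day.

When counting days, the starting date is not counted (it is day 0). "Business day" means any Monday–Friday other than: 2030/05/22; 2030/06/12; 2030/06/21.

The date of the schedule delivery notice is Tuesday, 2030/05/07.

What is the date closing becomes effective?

The last day of the objection period: 7 business days after Tuesday, 2030/05/07, skipping weekends — May 8, May 9, May 10, May 13, May 14, May 15, May 16 — lands on Thursday, 2030/05/16.
Adding 5 calendar days to 2030/05/16 gives 2030/05/21, which is the last day of the review period.
The date closing becomes effective: 2030/05/21 + 5 days = 2030/05/26. That falls on a Sunday, so it rolls to the next business day, Monday, 2030/05/27.

2030/05/27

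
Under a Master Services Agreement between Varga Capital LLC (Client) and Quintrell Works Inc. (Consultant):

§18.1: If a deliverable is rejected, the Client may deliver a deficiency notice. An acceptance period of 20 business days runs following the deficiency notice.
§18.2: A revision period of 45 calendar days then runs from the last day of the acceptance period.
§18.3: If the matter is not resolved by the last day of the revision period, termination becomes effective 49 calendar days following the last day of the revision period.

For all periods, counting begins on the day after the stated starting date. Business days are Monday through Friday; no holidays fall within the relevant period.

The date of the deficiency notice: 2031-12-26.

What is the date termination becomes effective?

2032-04-26

The last day of the acceptance period: counting 20 business days from Friday, 2031-12-26 (Dec 29, Dec 30, Dec 31, Jan 1, …, Jan 21, Jan 22, Jan 23, skipping weekends) reaches Friday, 2032-01-23.
The last day of the revision period: 2032-01-23 + 45 days = 2032-03-08.
Adding 49 calendar days to 2032-03-08 gives 2032-04-26, which is the date termination becomes effective.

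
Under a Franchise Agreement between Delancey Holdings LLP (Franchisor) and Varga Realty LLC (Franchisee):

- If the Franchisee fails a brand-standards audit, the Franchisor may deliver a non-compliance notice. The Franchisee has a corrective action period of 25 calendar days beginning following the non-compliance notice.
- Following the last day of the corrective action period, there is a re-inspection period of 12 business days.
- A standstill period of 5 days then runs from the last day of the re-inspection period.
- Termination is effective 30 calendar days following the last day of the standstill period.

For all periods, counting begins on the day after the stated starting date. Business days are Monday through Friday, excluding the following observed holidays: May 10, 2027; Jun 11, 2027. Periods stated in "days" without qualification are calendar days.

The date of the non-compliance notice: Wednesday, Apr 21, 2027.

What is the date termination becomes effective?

Jul 6, 2027

The last day of the corrective action period: Apr 21, 2027 + 25 days = May 16, 2027.
From Sunday, May 16, 2027, 12 business days (May 17, May 18, May 19, May 20, …, May 28, May 31, Jun 1, skipping weekends) brings us to Tuesday, Jun 1, 2027, which is the last day of the re-inspection period.
The last day of the standstill period: Jun 1, 2027 + 5 days = Jun 6, 2027.
The date termination becomes effective: 30 calendar days after Jun 6, 2027 is Jul 6, 2027.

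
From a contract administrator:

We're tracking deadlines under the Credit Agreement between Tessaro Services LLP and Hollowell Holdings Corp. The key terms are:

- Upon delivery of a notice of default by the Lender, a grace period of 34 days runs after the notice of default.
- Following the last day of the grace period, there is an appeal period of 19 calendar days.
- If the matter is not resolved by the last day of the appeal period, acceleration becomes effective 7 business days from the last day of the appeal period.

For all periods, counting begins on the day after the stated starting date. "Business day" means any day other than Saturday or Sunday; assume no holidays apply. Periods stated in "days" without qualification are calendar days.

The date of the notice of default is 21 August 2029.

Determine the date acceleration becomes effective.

The last day of the grace period: 21 August 2029 + 34 days = 24 September 2029.
The last day of the appeal period: 19 calendar days after 24 September 2029 is 13 October 2029.
The date acceleration becomes effective: 7 business days after Saturday, 13 October 2029, skipping weekends — Oct 15, Oct 16, Oct 17, Oct 18, Oct 19, Oct 22, Oct 23 — lands on Tuesday, 23 October 2029.

23 October 2029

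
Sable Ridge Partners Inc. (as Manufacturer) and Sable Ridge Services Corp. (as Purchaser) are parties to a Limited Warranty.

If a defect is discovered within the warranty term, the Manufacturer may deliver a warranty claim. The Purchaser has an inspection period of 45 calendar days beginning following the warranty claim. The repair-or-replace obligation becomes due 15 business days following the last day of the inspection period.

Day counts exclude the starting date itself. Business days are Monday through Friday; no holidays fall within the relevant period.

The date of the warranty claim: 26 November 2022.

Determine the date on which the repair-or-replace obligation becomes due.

31 January 2023

The last day of the inspection period: 26 November 2022 + 45 days = 10 January 2023.
The date on which the repair-or-replace obligation becomes due: 15 business days after Tuesday, 10 January 2023, skipping weekends — Jan 11, Jan 12, Jan 13, Jan 16, …, Jan 27, Jan 30, Jan 31 — lands on Tuesday, 31 January 2023.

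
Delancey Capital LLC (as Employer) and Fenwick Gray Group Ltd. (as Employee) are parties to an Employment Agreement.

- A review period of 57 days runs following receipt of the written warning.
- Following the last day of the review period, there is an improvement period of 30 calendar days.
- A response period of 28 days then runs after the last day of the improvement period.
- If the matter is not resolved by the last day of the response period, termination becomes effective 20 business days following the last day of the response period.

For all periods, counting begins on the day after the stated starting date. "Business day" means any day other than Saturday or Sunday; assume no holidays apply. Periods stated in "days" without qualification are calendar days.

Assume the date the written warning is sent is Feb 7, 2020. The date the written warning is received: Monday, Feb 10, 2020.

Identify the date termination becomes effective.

The last day of the review period: 57 calendar days after Feb 10, 2020 is Apr 7, 2020.
The last day of the improvement period: 30 calendar days after Apr 7, 2020 is May 7, 2020.
The last day of the response period: 28 calendar days after May 7, 2020 is Jun 4, 2020.
The date termination becomes effective: counting 20 business days from Thursday, Jun 4, 2020 (Jun 5, Jun 8, Jun 9, Jun 10, …, Jun 30, Jul 1, Jul 2, skipping weekends) reaches Thursday, Jul 2, 2020.

Jul 2, 2020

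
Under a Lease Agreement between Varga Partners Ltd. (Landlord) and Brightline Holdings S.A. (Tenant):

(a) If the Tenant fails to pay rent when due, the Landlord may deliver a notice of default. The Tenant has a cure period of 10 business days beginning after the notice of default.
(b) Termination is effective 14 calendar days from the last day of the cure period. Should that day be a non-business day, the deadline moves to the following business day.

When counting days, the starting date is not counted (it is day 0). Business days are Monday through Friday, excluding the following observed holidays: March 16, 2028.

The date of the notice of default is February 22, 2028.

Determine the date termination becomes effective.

March 21, 2028

The last day of the cure period: counting 10 business days from Tuesday, February 22, 2028 (Feb 23, Feb 24, Feb 25, Feb 28, Feb 29, Mar 1, Mar 2, Mar 3, Mar 6, Mar 7, skipping weekends) reaches Tuesday, March 7, 2028.
The date termination becomes effective: March 7, 2028 + 14 days = March 21, 2028. March 21, 2028 is a Tuesday and is not a listed holiday, so no roll-forward applies.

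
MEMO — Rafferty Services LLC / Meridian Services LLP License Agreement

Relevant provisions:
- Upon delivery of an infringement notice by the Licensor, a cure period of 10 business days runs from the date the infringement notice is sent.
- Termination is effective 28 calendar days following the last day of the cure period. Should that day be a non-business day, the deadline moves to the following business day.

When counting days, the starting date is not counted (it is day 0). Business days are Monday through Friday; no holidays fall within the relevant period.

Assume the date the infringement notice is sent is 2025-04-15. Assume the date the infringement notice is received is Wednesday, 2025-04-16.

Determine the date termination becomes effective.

2025-05-27

The last day of the cure period: 10 business days after Tuesday, 2025-04-15, skipping weekends — Apr 16, Apr 17, Apr 18, Apr 21, Apr 22, Apr 23, Apr 24, Apr 25, Apr 28, Apr 29 — lands on Tuesday, 2025-04-29.
The date termination becomes effective: 28 calendar days after 2025-04-29 is 2025-05-27. 2025-05-27 is a Tuesday, so no roll-forward applies.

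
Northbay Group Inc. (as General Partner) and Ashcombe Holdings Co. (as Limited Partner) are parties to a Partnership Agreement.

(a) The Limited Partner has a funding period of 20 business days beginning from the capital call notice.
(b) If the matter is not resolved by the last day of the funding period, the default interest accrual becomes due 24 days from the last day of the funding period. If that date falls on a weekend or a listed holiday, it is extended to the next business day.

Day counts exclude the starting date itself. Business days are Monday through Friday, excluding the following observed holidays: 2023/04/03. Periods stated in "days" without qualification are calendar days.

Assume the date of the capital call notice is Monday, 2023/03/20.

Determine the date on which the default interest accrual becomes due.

2023/05/12

The last day of the funding period: 20 business days after Monday, 2023/03/20, skipping weekends and the listed holiday on Apr 3 — Mar 21, Mar 22, Mar 23, Mar 24, …, Apr 14, Apr 17, Apr 18 — lands on Tuesday, 2023/04/18.
The date on which the default interest accrual becomes due: 24 calendar days after 2023/04/18 is 2023/05/12. 2023/05/12 is a Friday and is not a listed holiday, so no roll-forward applies.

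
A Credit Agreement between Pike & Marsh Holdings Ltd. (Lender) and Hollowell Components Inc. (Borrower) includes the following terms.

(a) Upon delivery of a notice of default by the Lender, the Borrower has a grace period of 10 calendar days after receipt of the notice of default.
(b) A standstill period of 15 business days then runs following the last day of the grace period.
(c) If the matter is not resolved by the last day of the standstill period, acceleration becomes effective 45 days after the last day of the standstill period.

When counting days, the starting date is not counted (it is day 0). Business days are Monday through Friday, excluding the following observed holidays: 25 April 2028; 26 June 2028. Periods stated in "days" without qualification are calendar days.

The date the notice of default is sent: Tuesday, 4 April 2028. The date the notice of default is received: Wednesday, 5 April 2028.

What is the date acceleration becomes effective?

The last day of the grace period: 10 calendar days after 5 April 2028 is 15 April 2028.
From Saturday, 15 April 2028, 15 business days (Apr 17, Apr 18, Apr 19, Apr 20, …, May 4, May 5, May 8, skipping weekends and the listed holiday on Apr 25) brings us to Monday, 8 May 2028, which is the last day of the standstill period.
The date acceleration becomes effective: 8 May 2028 + 45 days = 22 June 2028.

22 June 2028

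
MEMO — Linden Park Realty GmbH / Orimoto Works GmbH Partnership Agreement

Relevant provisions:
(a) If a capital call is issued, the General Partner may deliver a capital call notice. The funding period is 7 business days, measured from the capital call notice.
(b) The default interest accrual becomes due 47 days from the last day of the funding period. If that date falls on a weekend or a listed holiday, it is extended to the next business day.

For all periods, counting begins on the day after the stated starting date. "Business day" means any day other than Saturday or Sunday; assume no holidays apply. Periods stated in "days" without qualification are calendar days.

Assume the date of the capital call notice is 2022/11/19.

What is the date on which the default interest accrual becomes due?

2023/01/16

The last day of the funding period: counting 7 business days from Saturday, 2022/11/19 (Nov 21, Nov 22, Nov 23, Nov 24, Nov 25, Nov 28, Nov 29, skipping weekends) reaches Tuesday, 2022/11/29.
The date on which the default interest accrual becomes due: 47 calendar days after 2022/11/29 is 2023/01/15. That falls on a Sunday, so it rolls to the next business day, Monday, 2023/01/16.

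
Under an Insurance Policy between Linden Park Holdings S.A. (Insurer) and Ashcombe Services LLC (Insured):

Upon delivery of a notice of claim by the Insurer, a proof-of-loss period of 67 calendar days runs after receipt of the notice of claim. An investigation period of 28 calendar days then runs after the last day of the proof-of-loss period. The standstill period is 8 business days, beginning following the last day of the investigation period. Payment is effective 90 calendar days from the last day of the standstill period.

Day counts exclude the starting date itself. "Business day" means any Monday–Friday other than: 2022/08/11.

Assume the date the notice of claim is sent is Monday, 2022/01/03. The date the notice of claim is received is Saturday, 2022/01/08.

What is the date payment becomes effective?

2022/07/24

The last day of the proof-of-loss period: 67 calendar days after 2022/01/08 is 2022/03/16.
Adding 28 calendar days to 2022/03/16 gives 2022/04/13, which is the last day of the investigation period.
From Wednesday, 2022/04/13, 8 business days (Apr 14, Apr 15, Apr 18, Apr 19, Apr 20, Apr 21, Apr 22, Apr 25, skipping weekends) brings us to Monday, 2022/04/25, which is the last day of the standstill period.
Adding 90 calendar days to 2022/04/25 gives 2022/07/24, which is the date payment becomes effective.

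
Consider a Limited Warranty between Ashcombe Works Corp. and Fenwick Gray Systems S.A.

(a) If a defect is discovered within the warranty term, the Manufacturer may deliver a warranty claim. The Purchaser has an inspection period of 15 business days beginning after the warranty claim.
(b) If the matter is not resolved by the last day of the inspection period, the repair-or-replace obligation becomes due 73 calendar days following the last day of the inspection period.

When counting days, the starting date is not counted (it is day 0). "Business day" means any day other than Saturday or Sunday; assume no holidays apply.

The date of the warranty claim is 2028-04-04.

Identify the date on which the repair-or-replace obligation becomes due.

The last day of the inspection period: counting 15 business days from Tuesday, 2028-04-04 (Apr 5, Apr 6, Apr 7, Apr 10, …, Apr 21, Apr 24, Apr 25, skipping weekends) reaches Tuesday, 2028-04-25.
Adding 73 calendar days to 2028-04-25 gives 2028-07-07, which is the date on which the repair-or-replace obligation becomes due.

2028-07-07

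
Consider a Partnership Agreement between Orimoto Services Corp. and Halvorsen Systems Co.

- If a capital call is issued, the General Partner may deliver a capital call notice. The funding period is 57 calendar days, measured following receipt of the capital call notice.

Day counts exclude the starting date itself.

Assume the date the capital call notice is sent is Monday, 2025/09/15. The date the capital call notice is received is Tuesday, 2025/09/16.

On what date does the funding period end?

2025/11/12

The last day of the funding period: 57 calendar days after 2025/09/16 is 2025/11/12.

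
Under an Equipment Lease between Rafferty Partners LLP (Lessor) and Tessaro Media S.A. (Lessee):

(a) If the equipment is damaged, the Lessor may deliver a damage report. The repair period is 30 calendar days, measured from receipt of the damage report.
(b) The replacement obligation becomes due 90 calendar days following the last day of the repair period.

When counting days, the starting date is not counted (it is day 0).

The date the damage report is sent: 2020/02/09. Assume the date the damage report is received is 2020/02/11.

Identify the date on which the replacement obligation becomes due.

2020/06/10

Adding 30 calendar days to 2020/02/11 gives 2020/03/12, which is the last day of the repair period.
Adding 90 calendar days to 2020/03/12 gives 2020/06/10, which is the date on which the replacement obligation becomes due.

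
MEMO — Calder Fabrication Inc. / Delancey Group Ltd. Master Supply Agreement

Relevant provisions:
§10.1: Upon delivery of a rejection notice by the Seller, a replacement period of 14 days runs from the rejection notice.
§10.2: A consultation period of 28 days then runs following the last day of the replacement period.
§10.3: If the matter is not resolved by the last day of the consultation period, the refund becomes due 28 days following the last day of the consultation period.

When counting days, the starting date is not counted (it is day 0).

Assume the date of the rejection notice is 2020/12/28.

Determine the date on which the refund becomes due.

2021/03/08

Adding 14 calendar days to 2020/12/28 gives 2021/01/11, which is the last day of the replacement period.
Adding 28 calendar days to 2021/01/11 gives 2021/02/08, which is the last day of the consultation period.
The date on which the refund becomes due: 2021/02/08 + 28 days = 2021/03/08.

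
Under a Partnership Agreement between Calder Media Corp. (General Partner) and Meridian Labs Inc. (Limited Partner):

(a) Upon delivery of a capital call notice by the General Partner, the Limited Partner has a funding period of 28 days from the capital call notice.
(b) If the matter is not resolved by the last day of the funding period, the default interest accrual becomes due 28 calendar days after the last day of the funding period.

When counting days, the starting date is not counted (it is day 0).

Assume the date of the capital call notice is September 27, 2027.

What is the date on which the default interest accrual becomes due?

November 22, 2027

The last day of the funding period: 28 calendar days after September 27, 2027 is October 25, 2027.
The date on which the default interest accrual becomes due: October 25, 2027 + 28 days = November 22, 2027.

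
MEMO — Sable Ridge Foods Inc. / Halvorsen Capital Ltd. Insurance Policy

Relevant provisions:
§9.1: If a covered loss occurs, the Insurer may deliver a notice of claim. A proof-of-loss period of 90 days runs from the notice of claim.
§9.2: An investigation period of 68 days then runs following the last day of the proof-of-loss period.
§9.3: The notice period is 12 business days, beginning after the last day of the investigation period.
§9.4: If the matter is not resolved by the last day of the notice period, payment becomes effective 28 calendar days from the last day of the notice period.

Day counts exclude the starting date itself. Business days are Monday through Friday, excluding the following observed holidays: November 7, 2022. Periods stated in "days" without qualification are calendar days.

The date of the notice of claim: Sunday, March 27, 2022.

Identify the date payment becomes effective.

The last day of the proof-of-loss period: March 27, 2022 + 90 days = June 25, 2022.
The last day of the investigation period: 68 calendar days after June 25, 2022 is September 1, 2022.
The last day of the notice period: 12 business days after Thursday, September 1, 2022, skipping weekends — Sep 2, Sep 5, Sep 6, Sep 7, …, Sep 15, Sep 16, Sep 19 — lands on Monday, September 19, 2022.
The date payment becomes effective: 28 calendar days after September 19, 2022 is October 17, 2022.

October 17, 2022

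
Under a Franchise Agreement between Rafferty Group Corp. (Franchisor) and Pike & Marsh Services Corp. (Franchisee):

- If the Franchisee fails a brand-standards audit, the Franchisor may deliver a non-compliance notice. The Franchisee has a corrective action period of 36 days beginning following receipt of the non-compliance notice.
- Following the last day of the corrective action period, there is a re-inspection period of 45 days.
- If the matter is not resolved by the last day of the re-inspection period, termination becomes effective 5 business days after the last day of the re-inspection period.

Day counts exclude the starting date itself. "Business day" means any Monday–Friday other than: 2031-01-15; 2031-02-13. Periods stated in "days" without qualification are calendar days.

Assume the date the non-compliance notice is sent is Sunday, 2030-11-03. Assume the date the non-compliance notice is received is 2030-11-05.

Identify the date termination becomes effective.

The last day of the corrective action period: 36 calendar days after 2030-11-05 is 2030-12-11.
The last day of the re-inspection period: 2030-12-11 + 45 days = 2031-01-25.
The date termination becomes effective: 5 business days after Saturday, 2031-01-25, skipping weekends — Jan 27, Jan 28, Jan 29, Jan 30, Jan 31 — lands on Friday, 2031-01-31.

2031-01-31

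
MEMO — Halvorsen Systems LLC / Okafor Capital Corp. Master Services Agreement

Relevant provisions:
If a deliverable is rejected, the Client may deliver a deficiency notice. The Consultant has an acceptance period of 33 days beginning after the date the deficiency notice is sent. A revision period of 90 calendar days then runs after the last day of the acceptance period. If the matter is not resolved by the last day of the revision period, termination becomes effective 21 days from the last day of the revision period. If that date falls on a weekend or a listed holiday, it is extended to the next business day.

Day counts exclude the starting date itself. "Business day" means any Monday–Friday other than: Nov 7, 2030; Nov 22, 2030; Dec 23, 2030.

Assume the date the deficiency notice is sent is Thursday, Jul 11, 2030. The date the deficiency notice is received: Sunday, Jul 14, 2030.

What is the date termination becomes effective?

Dec 2, 2030

Adding 33 calendar days to Jul 11, 2030 gives Aug 13, 2030, which is the last day of the acceptance period.
The last day of the revision period: Aug 13, 2030 + 90 days = Nov 11, 2030.
The date termination becomes effective: 21 calendar days after Nov 11, 2030 is Dec 2, 2030. Dec 2, 2030 is a Monday and is not a listed holiday, so no roll-forward applies.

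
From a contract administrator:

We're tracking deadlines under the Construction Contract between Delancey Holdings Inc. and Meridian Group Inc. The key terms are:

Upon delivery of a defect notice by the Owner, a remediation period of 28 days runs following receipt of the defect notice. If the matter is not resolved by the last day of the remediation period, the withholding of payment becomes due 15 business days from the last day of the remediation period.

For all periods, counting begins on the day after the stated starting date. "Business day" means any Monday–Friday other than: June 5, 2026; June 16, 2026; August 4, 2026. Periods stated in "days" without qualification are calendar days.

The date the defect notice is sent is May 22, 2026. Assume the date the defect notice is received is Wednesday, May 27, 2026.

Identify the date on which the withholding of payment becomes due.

The last day of the remediation period: May 27, 2026 + 28 days = June 24, 2026.
From Wednesday, June 24, 2026, 15 business days (Jun 25, Jun 26, Jun 29, Jun 30, …, Jul 13, Jul 14, Jul 15, skipping weekends) brings us to Wednesday, July 15, 2026, which is the date on which the withholding of payment becomes due.

July 15, 2026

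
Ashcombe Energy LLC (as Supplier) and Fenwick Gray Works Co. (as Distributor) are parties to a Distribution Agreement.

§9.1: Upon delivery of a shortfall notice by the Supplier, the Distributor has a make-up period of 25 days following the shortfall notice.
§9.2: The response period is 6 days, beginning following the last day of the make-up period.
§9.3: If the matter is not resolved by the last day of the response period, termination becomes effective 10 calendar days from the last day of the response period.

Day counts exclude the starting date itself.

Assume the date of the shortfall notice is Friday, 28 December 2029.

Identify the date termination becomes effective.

7 February 2030

The last day of the make-up period: 28 December 2029 + 25 days = 22 January 2030.
Adding 6 calendar days to 22 January 2030 gives 28 January 2030, which is the last day of the response period.
Adding 10 calendar days to 28 January 2030 gives 7 February 2030, which is the date termination becomes effective.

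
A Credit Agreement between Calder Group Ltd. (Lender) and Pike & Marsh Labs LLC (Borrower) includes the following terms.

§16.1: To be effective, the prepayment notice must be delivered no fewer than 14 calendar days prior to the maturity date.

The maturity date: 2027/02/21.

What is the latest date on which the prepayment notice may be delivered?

2027/02/07

Counting back 14 calendar days from 2027/02/21 gives 2027/02/07.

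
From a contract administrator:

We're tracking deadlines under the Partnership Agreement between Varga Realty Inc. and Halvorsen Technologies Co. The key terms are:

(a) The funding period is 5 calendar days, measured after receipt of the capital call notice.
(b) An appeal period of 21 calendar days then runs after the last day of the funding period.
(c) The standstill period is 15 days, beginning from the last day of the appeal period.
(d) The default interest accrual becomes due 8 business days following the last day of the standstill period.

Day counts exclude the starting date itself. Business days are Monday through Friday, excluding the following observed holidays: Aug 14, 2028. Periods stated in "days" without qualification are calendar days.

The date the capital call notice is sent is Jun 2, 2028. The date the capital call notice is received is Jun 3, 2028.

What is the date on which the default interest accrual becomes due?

The last day of the funding period: Jun 3, 2028 + 5 days = Jun 8, 2028.
The last day of the appeal period: 21 calendar days after Jun 8, 2028 is Jun 29, 2028.
The last day of the standstill period: 15 calendar days after Jun 29, 2028 is Jul 14, 2028.
The date on which the default interest accrual becomes due: counting 8 business days from Friday, Jul 14, 2028 (Jul 17, Jul 18, Jul 19, Jul 20, Jul 21, Jul 24, Jul 25, Jul 26, skipping weekends) reaches Wednesday, Jul 26, 2028.

Jul 26, 2028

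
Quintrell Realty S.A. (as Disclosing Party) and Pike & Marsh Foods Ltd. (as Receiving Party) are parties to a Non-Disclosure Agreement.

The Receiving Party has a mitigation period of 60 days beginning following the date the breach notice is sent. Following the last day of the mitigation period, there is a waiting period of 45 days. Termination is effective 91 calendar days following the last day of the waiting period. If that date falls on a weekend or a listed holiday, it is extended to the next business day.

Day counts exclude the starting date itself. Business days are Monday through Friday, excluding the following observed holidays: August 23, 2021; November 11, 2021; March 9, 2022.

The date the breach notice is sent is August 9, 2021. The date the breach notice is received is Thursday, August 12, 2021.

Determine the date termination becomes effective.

February 21, 2022

Adding 60 calendar days to August 9, 2021 gives October 8, 2021, which is the last day of the mitigation period.
Adding 45 calendar days to October 8, 2021 gives November 22, 2021, which is the last day of the waiting period.
Adding 91 calendar days to November 22, 2021 gives February 21, 2022, which is the date termination becomes effective. February 21, 2022 is a Monday and is not a listed holiday, so no roll-forward applies.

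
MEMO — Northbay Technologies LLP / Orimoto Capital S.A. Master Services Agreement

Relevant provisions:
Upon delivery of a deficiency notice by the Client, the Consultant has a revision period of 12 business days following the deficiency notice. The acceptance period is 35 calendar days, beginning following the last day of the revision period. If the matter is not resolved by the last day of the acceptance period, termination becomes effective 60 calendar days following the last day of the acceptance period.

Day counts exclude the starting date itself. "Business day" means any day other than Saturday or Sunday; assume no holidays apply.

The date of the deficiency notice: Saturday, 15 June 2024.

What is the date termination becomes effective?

5 October 2024

The last day of the revision period: 12 business days after Saturday, 15 June 2024, skipping weekends — Jun 17, Jun 18, Jun 19, Jun 20, …, Jun 28, Jul 1, Jul 2 — lands on Tuesday, 2 July 2024.
The last day of the acceptance period: 35 calendar days after 2 July 2024 is 6 August 2024.
The date termination becomes effective: 6 August 2024 + 60 days = 5 October 2024.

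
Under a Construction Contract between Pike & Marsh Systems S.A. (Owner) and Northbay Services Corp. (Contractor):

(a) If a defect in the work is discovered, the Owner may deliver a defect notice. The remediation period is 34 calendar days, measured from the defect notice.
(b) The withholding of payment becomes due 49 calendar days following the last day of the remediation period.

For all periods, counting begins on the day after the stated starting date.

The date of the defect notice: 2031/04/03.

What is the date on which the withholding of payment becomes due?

2031/06/25

The last day of the remediation period: 2031/04/03 + 34 days = 2031/05/07.
The date on which the withholding of payment becomes due: 49 calendar days after 2031/05/07 is 2031/06/25.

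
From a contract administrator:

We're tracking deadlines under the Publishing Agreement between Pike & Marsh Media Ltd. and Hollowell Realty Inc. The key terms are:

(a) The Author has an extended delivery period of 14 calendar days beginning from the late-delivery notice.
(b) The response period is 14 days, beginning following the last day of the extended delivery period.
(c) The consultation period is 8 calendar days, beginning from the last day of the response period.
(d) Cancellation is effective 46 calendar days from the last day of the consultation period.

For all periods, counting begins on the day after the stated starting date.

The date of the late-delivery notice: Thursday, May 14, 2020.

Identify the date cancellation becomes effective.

August 4, 2020

The last day of the extended delivery period: 14 calendar days after May 14, 2020 is May 28, 2020.
Adding 14 calendar days to May 28, 2020 gives June 11, 2020, which is the last day of the response period.
The last day of the consultation period: June 11, 2020 + 8 days = June 19, 2020.
The date cancellation becomes effective: June 19, 2020 + 46 days = August 4, 2020.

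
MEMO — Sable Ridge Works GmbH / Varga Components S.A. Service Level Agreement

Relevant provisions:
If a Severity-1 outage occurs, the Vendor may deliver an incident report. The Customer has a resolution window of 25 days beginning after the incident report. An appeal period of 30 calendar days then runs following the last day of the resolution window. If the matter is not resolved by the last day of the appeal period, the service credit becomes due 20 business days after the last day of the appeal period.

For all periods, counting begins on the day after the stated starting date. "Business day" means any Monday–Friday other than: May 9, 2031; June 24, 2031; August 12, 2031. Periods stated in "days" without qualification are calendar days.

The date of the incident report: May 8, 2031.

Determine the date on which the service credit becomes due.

The last day of the resolution window: May 8, 2031 + 25 days = June 2, 2031.
The last day of the appeal period: June 2, 2031 + 30 days = July 2, 2031.
The date on which the service credit becomes due: counting 20 business days from Wednesday, July 2, 2031 (Jul 3, Jul 4, Jul 7, Jul 8, …, Jul 28, Jul 29, Jul 30, skipping weekends) reaches Wednesday, July 30, 2031.

July 30, 2031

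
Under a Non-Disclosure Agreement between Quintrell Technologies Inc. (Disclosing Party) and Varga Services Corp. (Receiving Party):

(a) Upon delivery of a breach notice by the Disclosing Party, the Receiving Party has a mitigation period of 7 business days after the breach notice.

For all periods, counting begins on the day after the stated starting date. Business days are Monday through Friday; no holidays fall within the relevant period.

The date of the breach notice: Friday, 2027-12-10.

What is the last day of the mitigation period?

2027-12-21

From Friday, 2027-12-10, 7 business days (Dec 13, Dec 14, Dec 15, Dec 16, Dec 17, Dec 20, Dec 21, skipping weekends) brings us to Tuesday, 2027-12-21, which is the last day of the mitigation period.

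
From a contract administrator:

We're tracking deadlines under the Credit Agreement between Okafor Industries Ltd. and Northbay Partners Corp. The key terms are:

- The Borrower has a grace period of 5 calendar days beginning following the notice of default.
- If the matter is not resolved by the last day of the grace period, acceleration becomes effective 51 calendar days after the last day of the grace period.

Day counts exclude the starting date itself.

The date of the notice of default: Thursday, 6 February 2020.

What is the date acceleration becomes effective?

2 April 2020

The last day of the grace period: 5 calendar days after 6 February 2020 is 11 February 2020.
Adding 51 calendar days to 11 February 2020 gives 2 April 2020, which is the date acceleration becomes effective.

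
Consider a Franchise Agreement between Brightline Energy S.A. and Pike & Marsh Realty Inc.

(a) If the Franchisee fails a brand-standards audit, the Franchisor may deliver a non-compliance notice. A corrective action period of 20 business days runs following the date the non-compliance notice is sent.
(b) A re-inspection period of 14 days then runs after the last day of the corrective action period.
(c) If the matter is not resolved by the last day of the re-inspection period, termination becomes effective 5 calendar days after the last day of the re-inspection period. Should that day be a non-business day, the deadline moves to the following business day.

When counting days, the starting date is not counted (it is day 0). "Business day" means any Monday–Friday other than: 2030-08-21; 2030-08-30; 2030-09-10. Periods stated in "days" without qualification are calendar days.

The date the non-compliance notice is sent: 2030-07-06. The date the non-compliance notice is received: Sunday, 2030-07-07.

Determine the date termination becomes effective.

2030-08-22

The last day of the corrective action period: counting 20 business days from Saturday, 2030-07-06 (Jul 8, Jul 9, Jul 10, Jul 11, …, Jul 31, Aug 1, Aug 2, skipping weekends) reaches Friday, 2030-08-02.
The last day of the re-inspection period: 14 calendar days after 2030-08-02 is 2030-08-16.
The date termination becomes effective: 5 calendar days after 2030-08-16 is 2030-08-21. That falls on Wednesday, a listed holiday, so it rolls to the next business day, Thursday, 2030-08-22.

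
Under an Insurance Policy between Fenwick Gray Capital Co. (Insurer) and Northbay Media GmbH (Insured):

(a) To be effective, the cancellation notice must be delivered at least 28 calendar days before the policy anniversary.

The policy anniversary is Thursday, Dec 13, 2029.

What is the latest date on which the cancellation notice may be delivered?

Dec 13, 2029 minus 28 days is Nov 15, 2029.

Nov 15, 2029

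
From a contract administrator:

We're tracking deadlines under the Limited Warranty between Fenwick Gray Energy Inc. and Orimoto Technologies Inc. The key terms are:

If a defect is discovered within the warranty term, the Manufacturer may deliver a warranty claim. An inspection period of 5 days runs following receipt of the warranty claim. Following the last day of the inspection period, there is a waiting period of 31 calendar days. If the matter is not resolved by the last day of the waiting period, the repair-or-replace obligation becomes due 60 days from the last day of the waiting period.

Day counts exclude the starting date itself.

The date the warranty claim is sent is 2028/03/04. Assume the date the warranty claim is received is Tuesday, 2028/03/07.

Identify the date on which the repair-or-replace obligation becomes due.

The last day of the inspection period: 5 calendar days after 2028/03/07 is 2028/03/12.
The last day of the waiting period: 2028/03/12 + 31 days = 2028/04/12.
The date on which the repair-or-replace obligation becomes due: 60 calendar days after 2028/04/12 is 2028/06/11.

2028/06/11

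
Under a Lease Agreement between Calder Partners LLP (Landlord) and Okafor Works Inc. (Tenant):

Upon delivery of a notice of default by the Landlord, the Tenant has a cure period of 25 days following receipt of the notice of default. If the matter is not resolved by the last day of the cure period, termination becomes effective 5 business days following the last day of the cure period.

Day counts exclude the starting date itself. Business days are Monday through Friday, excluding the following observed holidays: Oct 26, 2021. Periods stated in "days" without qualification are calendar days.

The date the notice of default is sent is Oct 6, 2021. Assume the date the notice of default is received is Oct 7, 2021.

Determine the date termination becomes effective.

Nov 8, 2021

The last day of the cure period: 25 calendar days after Oct 7, 2021 is Nov 1, 2021.
The date termination becomes effective: 5 business days after Monday, Nov 1, 2021, skipping weekends — Nov 2, Nov 3, Nov 4, Nov 5, Nov 8 — lands on Monday, Nov 8, 2021.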